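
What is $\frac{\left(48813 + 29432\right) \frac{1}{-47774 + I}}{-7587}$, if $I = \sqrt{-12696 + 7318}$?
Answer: $\frac{1869038315}{8658134382249} + \frac{78245 i \sqrt{5378}}{17316268764498} \approx 0.00021587 + 3.3137 \cdot 10^{-7} i$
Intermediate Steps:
$I = i \sqrt{5378}$ ($I = \sqrt{-5378} = i \sqrt{5378} \approx 73.335 i$)
$\frac{\left(48813 + 29432\right) \frac{1}{-47774 + I}}{-7587} = \frac{\left(48813 + 29432\right) \frac{1}{-47774 + i \sqrt{5378}}}{-7587} = \frac{78245}{-47774 + i \sqrt{5378}} \left(- \frac{1}{7587}\right) = - \frac{78245}{7587 \left(-47774 + i \sqrt{5378}\right)}$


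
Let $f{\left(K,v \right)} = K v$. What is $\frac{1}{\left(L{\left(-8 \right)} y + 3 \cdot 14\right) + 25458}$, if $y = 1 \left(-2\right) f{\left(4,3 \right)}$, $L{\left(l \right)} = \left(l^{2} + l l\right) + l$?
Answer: $\frac{1}{22620} \approx 4.4209 \cdot 10^{-5}$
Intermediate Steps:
$L{\left(l \right)} = l + 2 l^{2}$ ($L{\left(l \right)} = \left(l^{2} + l^{2}\right) + l = 2 l^{2} + l = l + 2 l^{2}$)
$y = -24$ ($y = 1 \left(-2\right) 4 \cdot 3 = \left(-2\right) 12 = -24$)
$\frac{1}{\left(L{\left(-8 \right)} y + 3 \cdot 14\right) + 25458} = \frac{1}{\left(- 8 \left(1 + 2 \left(-8\right)\right) \left(-24\right) + 3 \cdot 14\right) + 25458} = \frac{1}{\left(- 8 \left(1 - 16\right) \left(-24\right) + 42\right) + 25458} = \frac{1}{\left(\left(-8\right) \left(-15\right) \left(-24\right) + 42\right) + 25458} = \frac{1}{\left(120 \left(-24\right) + 42\right) + 25458} = \frac{1}{\left(-2880 + 42\right) + 25458} = \frac{1}{-2838 + 25458} = \frac{1}{22620}$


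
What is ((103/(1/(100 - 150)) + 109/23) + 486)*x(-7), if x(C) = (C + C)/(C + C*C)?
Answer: 35721/23 ≈ 1553.1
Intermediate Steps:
x(C) = 2*C/(C + C²) (x(C) = (2*C)/(C + C²) = 2*C/(C + C²))
((103/(1/(100 - 150)) + 109/23) + 486)*x(-7) = ((103/(1/(100 - 150)) + 109/23) + 486)*(2/(1 - 7)) = ((103/(1/(-50)) + 109*(1/23)) + 486)*(2/(-6)) = ((103/(-1/50) + 109/23) + 486)*(2*(-⅙)) = ((103*(-50) + 109/23) + 486)*(-⅓) = ((-5150 + 109/23) + 486)*(-⅓) = (-118341/23 + 486)*(-⅓) = -107163/23*(-⅓) = 35721/23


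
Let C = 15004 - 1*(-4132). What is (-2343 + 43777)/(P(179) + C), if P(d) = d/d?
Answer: 41434/19137 ≈ 2.1651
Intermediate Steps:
C = 19136 (C = 15004 + 4132 = 19136)
P(d) = 1
(-2343 + 43777)/(P(179) + C) = (-2343 + 43777)/(1 + 19136) = 41434/19137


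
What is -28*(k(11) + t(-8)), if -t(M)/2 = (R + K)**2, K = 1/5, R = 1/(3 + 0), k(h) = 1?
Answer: -2716/225 ≈ -12.071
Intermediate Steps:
R = 1/3 ≈ 0.33333
K = 1/5 ≈ 0.20000
t(M) = -128/225 (t(M) = -2*(1/3 + 1/5)**2 = -2*(8/15)**2 = -2*64/225 = -128/225)
-28*(k(11) + t(-8)) = -28*(1 - 128/225) = -28*97/225 = -2716/225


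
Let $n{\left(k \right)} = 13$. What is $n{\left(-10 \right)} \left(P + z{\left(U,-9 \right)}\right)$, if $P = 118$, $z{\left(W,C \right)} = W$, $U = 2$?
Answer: $1560$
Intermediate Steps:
$n{\left(-10 \right)} \left(P + z{\left(U,-9 \right)}\right) = 13 \left(118 + 2\right) = 13 \cdot 120 = 1560$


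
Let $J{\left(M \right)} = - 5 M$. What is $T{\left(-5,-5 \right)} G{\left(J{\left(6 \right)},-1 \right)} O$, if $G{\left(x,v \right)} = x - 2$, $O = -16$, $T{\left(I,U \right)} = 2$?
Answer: $1024$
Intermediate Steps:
$G{\left(x,v \right)} = -2 + x$ ($G{\left(x,v \right)} = x - 2 = -2 + x$)
$T{\left(-5,-5 \right)} G{\left(J{\left(6 \right)},-1 \right)} O = 2 \left(-2 - 30\right) \left(-16\right) = 2 \left(-32\right) \left(-16\right) = \left(-64\right) \left(-16\right) = 1024$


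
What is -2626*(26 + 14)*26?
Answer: -2731040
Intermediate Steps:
-2626*(26 + 14)*26 = -105040*26 = -2626*1040 = -2731040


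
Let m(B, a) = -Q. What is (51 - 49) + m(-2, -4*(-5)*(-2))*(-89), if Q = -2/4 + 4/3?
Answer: 457/6 ≈ 76.167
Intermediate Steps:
Q = 5/6 (Q = -2*1/4 + 4*(1/3) = -1/2 + 4/3 = 5/6 ≈ 0.83333)
m(B, a) = -5/6 (m(B, a) = -1*5/6 = -5/6)
(51 - 49) + m(-2, -4*(-5)*(-2))*(-89) = (51 - 49) - 5/6*(-89) = 2 + 445/6 = 457/6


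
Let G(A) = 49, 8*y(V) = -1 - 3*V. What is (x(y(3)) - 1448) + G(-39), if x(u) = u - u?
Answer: -1399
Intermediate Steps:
y(V) = -⅛ - 3*V/8 (y(V) = (-1 - 3*V)/8 = -⅛ - 3*V/8)
x(u) = 0
(x(y(3)) - 1448) + G(-39) = (0 - 1448) + 49 = -1448 + 49 = -1399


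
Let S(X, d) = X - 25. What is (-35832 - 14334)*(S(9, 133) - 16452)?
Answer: 826133688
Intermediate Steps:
S(X, d) = -25 + X
(-35832 - 14334)*(S(9, 133) - 16452) = (-35832 - 14334)*((-25 + 9) - 16452) = -50166*(-16 - 16452) = -50166*(-16468) = 826133688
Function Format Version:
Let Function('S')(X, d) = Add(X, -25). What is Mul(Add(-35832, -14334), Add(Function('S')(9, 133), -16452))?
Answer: 826133688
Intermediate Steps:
Function('S')(X, d) = Add(-25, X)
Mul(Add(-35832, -14334), Add(Function('S')(9, 133), -16452)) = Mul(Add(-35832, -14334), Add(Add(-25, 9), -16452)) = Mul(-50166, Add(-16, -16452)) = Mul(-50166, -16468) = 826133688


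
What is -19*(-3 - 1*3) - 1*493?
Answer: -379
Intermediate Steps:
-19*(-3 - 1*3) - 1*493 = -19*(-3 - 3) - 493 = -19*(-6) - 493 = 114 - 493 = -379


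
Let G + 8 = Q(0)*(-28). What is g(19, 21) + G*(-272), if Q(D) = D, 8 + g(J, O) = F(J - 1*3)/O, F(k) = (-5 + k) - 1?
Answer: 45538/21 ≈ 2168.5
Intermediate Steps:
F(k) = -6 + k
g(J, O) = -8 + (-9 + J)/O (g(J, O) = -8 + (-6 + (J - 1*3))/O = -8 + (-6 + (J - 3))/O = -8 + (-6 + (-3 + J))/O = -8 + (-9 + J)/O)
G = -8 (G = -8 + 0*(-28) = -8 + 0 = -8)
g(19, 21) + G*(-272) = (-9 + 19 - 8*21)/21 - 8*(-272) = (-9 + 19 - 168)/21 + 2176 = (1/21)*(-158) + 2176 = -158/21 + 2176 = 45538/21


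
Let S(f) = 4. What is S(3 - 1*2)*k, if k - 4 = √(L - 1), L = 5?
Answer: 24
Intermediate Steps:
k = 6 (k = 4 + √(5 - 1) = 4 + √4 = 4 + 2 = 6)
S(3 - 1*2)*k = 4*6 = 24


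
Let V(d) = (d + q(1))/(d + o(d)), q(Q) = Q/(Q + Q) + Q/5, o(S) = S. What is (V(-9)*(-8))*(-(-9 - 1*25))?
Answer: -5644/45 ≈ -125.42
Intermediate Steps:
q(Q) = ½ + Q/5 (q(Q) = Q/((2*Q)) + Q*(⅕) = Q*(1/(2*Q)) + Q/5 = ½ + Q/5)
V(d) = (7/10 + d)/(2*d) (V(d) = (d + (½ + (⅕)*1))/(d + d) = (d + (½ + ⅕))/((2*d)) = (d + 7/10)*(1/(2*d)) = (7/10 + d)*(1/(2*d)) = (7/10 + d)/(2*d))
(V(-9)*(-8))*(-(-9 - 1*25)) = (((1/20)*(7 + 10*(-9))/(-9))*(-8))*(-(-9 - 1*25)) = (((1/20)*(-⅑)*(7 - 90))*(-8))*(-(-9 - 25)) = (((1/20)*(-⅑)*(-83))*(-8))*(-1*(-34)) = ((83/180)*(-8))*34 = -166/45*34 = -5644/45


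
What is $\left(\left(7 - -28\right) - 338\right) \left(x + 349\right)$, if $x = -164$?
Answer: $-56055$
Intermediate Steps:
$\left(\left(7 - -28\right) - 338\right) \left(x + 349\right) = \left(\left(7 - -28\right) - 338\right) \left(-164 + 349\right) = \left(\left(7 + 28\right) - 338\right) 185 = \left(35 - 338\right) 185 = \left(-303\right) 185 = -56055$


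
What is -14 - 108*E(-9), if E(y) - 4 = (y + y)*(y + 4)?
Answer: -10166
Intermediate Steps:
E(y) = 4 + 2*y*(4 + y) (E(y) = 4 + (y + y)*(y + 4) = 4 + (2*y)*(4 + y) = 4 + 2*y*(4 + y))
-14 - 108*E(-9) = -14 - 108*(4 + 2*(-9)² + 8*(-9)) = -14 - 108*(4 + 2*81 - 72) = -14 - 108*(4 + 162 - 72) = -14 - 108*94 = -14 - 10152 = -10166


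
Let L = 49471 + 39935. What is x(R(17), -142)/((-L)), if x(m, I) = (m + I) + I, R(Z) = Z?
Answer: 89/29802 ≈ 0.0029864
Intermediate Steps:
x(m, I) = m + 2*I (x(m, I) = (I + m) + I = m + 2*I)
L = 89406
x(R(17), -142)/((-L)) = (17 + 2*(-142))/((-1*89406)) = (17 - 284)/(-89406) = -267*(-1/89406) = 89/29802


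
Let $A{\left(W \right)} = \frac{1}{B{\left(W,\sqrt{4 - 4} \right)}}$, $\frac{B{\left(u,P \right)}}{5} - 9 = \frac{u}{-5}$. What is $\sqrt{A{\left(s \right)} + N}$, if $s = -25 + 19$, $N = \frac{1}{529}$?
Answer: $\frac{2 \sqrt{7395}}{1173} \approx 0.14662$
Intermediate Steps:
$N = \frac{1}{529} \approx 0.0018904$
$B{\left(u,P \right)} = 45 - u$ ($B{\left(u,P \right)} = 45 + 5 \frac{u}{-5} = 45 + 5 u \left(- \frac{1}{5}\right) = 45 + 5 \left(- \frac{u}{5}\right) = 45 - u$)
$s = -6$
$A{\left(W \right)} = \frac{1}{45 - W}$
$\sqrt{A{\left(s \right)} + N} = \sqrt{- \frac{1}{-45 - 6} + \frac{1}{529}} = \sqrt{- \frac{1}{-51} + \frac{1}{529}} = \sqrt{\left(-1\right) \left(- \frac{1}{51}\right) + \frac{1}{529}} = \sqrt{\frac{1}{51} + \frac{1}{529}} = \sqrt{\frac{580}{26979}} = \frac{2 \sqrt{7395}}{1173}$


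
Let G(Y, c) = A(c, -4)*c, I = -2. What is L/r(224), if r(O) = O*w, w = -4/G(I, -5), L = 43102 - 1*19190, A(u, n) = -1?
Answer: -2135/16 ≈ -133.44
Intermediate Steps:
L = 23912 (L = 43102 - 19190 = 23912)
G(Y, c) = -c
w = -⅘ (w = -4/((-1*(-5))) = -4/5 = -4*⅕ = -⅘ ≈ -0.80000)
r(O) = -4*O/5 (r(O) = O*(-⅘) = -4*O/5)
L/r(224) = 23912/((-⅘*224)) = 23912/(-896/5) = 23912*(-5/896) = -2135/16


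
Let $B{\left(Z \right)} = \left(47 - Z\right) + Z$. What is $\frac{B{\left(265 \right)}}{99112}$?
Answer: $\frac{47}{99112} \approx 0.00047421$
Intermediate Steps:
$B{\left(Z \right)} = 47$
$\frac{B{\left(265 \right)}}{99112} = \frac{47}{99112}$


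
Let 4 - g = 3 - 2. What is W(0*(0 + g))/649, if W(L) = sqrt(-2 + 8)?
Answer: sqrt(6)/649 ≈ 0.0037743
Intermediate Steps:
g = 3 (g = 4 - (3 - 2) = 4 - 1*1 = 4 - 1 = 3)
W(L) = sqrt(6)
W(0*(0 + g))/649 = sqrt(6)/649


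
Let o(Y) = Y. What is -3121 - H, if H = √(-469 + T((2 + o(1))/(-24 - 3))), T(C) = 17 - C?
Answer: -3121 - 7*I*√83/3 ≈ -3121.0 - 21.258*I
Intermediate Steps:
H = 7*I*√83/3 (H = √(-469 + (17 - (2 + 1)/(-24 - 3))) = √(-469 + (17 - 3/(-27))) = √(-469 + (17 - 3*(-1)/27)) = √(-469 + (17 - 1*(-⅑))) = √(-469 + (17 + ⅑)) = √(-469 + 154/9) = √(-4067/9) = 7*I*√83/3 ≈ 21.258*I)
-3121 - H = -3121 - 7*I*√83/3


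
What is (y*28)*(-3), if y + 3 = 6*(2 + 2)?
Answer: -1764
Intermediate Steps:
y = 21 (y = -3 + 6*(2 + 2) = -3 + 6*4 = -3 + 24 = 21)
(y*28)*(-3) = (21*28)*(-3) = 588*(-3) = -1764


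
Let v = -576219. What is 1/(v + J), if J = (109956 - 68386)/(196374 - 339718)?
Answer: -71672/41298788953 ≈ -1.7355e-6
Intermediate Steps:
J = -20785/71672 (J = 41570/(-143344) = 41570*(-1/143344) = -20785/71672 ≈ -0.29000)
1/(v + J) = 1/(-576219 - 20785/71672) = 1/(-41298788953/71672) = -71672/41298788953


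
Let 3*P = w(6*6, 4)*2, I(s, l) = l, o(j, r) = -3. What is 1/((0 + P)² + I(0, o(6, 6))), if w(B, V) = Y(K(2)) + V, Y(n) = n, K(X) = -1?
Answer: 1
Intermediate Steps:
w(B, V) = -1 + V
P = 2 (P = ((-1 + 4)*2)/3 = (3*2)/3 = (⅓)*6 = 2)
1/((0 + P)² + I(0, o(6, 6))) = 1/((0 + 2)² - 3) = 1/(2² - 3) = 1/(4 - 3) = 1/1 = 1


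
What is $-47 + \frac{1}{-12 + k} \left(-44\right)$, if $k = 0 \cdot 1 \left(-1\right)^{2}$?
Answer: $- \frac{130}{3} \approx -43.333$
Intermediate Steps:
$k = 0$ ($k = 0 \cdot 1 = 0$)
$-47 + \frac{1}{-12 + k} \left(-44\right) = -47 + \frac{1}{-12 + 0} \left(-44\right) = -47 + \frac{1}{-12} \left(-44\right) = -47 - - \frac{11}{3} = -47 + \frac{11}{3} = - \frac{130}{3}$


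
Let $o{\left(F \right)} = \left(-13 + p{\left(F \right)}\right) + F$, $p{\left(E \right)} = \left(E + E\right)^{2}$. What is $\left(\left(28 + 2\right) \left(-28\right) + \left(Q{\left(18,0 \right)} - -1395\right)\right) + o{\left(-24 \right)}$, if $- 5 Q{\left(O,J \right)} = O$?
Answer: $\frac{14092}{5} \approx 2818.4$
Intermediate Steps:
$p{\left(E \right)} = 4 E^{2}$ ($p{\left(E \right)} = \left(2 E\right)^{2} = 4 E^{2}$)
$Q{\left(O,J \right)} = - \frac{O}{5}$
$o{\left(F \right)} = -13 + F + 4 F^{2}$ ($o{\left(F \right)} = \left(-13 + 4 F^{2}\right) + F = -13 + F + 4 F^{2}$)
$\left(\left(28 + 2\right) \left(-28\right) + \left(Q{\left(18,0 \right)} - -1395\right)\right) + o{\left(-24 \right)} = \left(\left(28 + 2\right) \left(-28\right) - - \frac{6957}{5}\right) - \left(37 - 2304\right) = \left(30 \left(-28\right) + \left(- \frac{18}{5} + 1395\right)\right) - -2267 = \left(-840 + \frac{6957}{5}\right) - -2267 = \frac{2757}{5} + 2267 = \frac{14092}{5}$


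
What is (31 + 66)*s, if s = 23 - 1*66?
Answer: -4171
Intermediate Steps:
s = -43 (s = 23 - 66 = -43)
(31 + 66)*s = (31 + 66)*(-43) = 97*(-43) = -4171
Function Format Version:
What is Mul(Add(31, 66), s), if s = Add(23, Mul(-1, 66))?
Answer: -4171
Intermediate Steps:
s = -43 (s = Add(23, -66) = -43)
Mul(Add(31, 66), s) = Mul(Add(31, 66), -43) = Mul(97, -43) = -4171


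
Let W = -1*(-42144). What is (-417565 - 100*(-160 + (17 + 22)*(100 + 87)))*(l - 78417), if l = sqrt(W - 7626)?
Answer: 88679040705 - 1130865*sqrt(34518) ≈ 8.8469e+10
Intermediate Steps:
W = 42144
l = sqrt(34518) (l = sqrt(42144 - 7626) = sqrt(34518) ≈ 185.79)
(-417565 - 100*(-160 + (17 + 22)*(100 + 87)))*(l - 78417) = (-417565 - 100*(-160 + (17 + 22)*(100 + 87)))*(sqrt(34518) - 78417) = (-417565 - 100*(-160 + 39*187))*(-78417 + sqrt(34518)) = (-417565 - 100*(-160 + 7293))*(-78417 + sqrt(34518)) = (-417565 - 100*7133)*(-78417 + sqrt(34518)) = (-417565 - 713300)*(-78417 + sqrt(34518)) = -1130865*(-78417 + sqrt(34518)) = 88679040705 - 1130865*sqrt(34518)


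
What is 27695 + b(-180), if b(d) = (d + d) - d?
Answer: 27515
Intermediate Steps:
b(d) = d (b(d) = 2*d - d = d)
27695 + b(-180) = 27695 - 180 = 27515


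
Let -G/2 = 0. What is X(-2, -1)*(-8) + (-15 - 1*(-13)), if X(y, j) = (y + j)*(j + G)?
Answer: -26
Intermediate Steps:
G = 0 (G = -2*0 = 0)
X(y, j) = j*(j + y) (X(y, j) = (y + j)*(j + 0) = (j + y)*j = j*(j + y))
X(-2, -1)*(-8) + (-15 - 1*(-13)) = -(-1 - 2)*(-8) + (-15 - 1*(-13)) = -1*(-3)*(-8) + (-15 + 13) = 3*(-8) - 2 = -24 - 2 = -26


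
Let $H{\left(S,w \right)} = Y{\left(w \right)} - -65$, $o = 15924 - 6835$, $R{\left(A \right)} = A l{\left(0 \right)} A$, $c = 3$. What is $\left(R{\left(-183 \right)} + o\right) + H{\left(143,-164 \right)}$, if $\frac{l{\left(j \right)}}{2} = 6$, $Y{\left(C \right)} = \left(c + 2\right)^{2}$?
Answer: $411047$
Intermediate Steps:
$Y{\left(C \right)} = 25$ ($Y{\left(C \right)} = \left(3 + 2\right)^{2} = 5^{2} = 25$)
$l{\left(j \right)} = 12$ ($l{\left(j \right)} = 2 \cdot 6 = 12$)
$R{\left(A \right)} = 12 A^{2}$ ($R{\left(A \right)} = A 12 A = 12 A A = 12 A^{2}$)
$o = 9089$ ($o = 15924 - 6835 = 9089$)
$H{\left(S,w \right)} = 90$ ($H{\left(S,w \right)} = 25 - -65 = 25 + 65 = 90$)
$\left(R{\left(-183 \right)} + o\right) + H{\left(143,-164 \right)} = \left(12 \left(-183\right)^{2} + 9089\right) + 90 = \left(12 \cdot 33489 + 9089\right) + 90 = \left(401868 + 9089\right) + 90 = 410957 + 90 = 411047$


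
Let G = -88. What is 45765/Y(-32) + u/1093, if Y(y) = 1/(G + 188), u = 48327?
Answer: 5002162827/1093 ≈ 4.5765e+6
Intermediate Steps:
Y(y) = 1/100 (Y(y) = 1/(-88 + 188) = 1/100)
45765/Y(-32) + u/1093 = 45765/(1/100) + 48327/1093 = 45765*100 + 48327*(1/1093) = 4576500 + 48327/1093 = 5002162827/1093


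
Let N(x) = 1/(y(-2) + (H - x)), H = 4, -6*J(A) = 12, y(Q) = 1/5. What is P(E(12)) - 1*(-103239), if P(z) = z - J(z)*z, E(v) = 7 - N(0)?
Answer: 722815/7 ≈ 1.0326e+5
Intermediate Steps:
y(Q) = ⅕
J(A) = -2 (J(A) = -⅙*12 = -2)
N(x) = 1/(21/5 - x) (N(x) = 1/(⅕ + (4 - x)) = 1/(21/5 - x))
E(v) = 142/21 (E(v) = 7 - 5/(21 - 5*0) = 7 - 5/(21 + 0) = 7 - 5/21 = 142/21)
P(z) = 3*z (P(z) = z - (-2)*z = z + 2*z = 3*z)
P(E(12)) - 1*(-103239) = 3*(142/21) - 1*(-103239) = 142/7 + 103239 = 722815/7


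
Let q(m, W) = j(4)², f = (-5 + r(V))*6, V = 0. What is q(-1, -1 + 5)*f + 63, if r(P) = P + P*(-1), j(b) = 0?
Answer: 63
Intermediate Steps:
r(P) = 0 (r(P) = P - P = 0)
f = -30 (f = (-5 + 0)*6 = -5*6 = -30)
q(m, W) = 0 (q(m, W) = 0² = 0)
q(-1, -1 + 5)*f + 63 = 0*(-30) + 63 = 0 + 63 = 63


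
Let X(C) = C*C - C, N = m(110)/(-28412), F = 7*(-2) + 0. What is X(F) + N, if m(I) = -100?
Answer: 1491655/7103 ≈ 210.00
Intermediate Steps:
F = -14 (F = -14 + 0 = -14)
N = 25/7103 (N = -100/(-28412) = -100*(-1/28412) = 25/7103 ≈ 0.0035196)
X(C) = C² - C
X(F) + N = -14*(-1 - 14) + 25/7103 = -14*(-15) + 25/7103 = 210 + 25/7103 = 1491655/7103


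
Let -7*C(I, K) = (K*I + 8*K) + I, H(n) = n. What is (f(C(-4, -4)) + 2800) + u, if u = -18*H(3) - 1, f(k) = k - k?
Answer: 2745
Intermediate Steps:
C(I, K) = -8*K/7 - I/7 - I*K/7 (C(I, K) = -((K*I + 8*K) + I)/7 = -((I*K + 8*K) + I)/7 = -((8*K + I*K) + I)/7 = -(I + 8*K + I*K)/7 = -8*K/7 - I/7 - I*K/7)
f(k) = 0
u = -55 (u = -18*3 - 1 = -54 - 1 = -55)
(f(C(-4, -4)) + 2800) + u = (0 + 2800) - 55 = 2800 - 55 = 2745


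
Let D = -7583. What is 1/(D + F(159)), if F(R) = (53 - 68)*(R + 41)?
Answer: -1/10583 ≈ -9.4491e-5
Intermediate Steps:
F(R) = -615 - 15*R (F(R) = -15*(41 + R) = -615 - 15*R)
1/(D + F(159)) = 1/(-7583 + (-615 - 15*159)) = 1/(-7583 + (-615 - 2385)) = 1/(-7583 - 3000) = 1/(-10583) = -1/10583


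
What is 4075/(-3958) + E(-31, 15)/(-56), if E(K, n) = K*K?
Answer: -2015919/110824 ≈ -18.190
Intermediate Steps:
E(K, n) = K**2
4075/(-3958) + E(-31, 15)/(-56) = 4075/(-3958) + (-31)**2/(-56) = 4075*(-1/3958) + 961*(-1/56) = -4075/3958 - 961/56 = -2015919/110824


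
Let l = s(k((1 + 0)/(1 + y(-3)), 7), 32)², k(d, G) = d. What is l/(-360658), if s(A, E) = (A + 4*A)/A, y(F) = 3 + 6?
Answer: -25/360658 ≈ -6.9318e-5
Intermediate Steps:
y(F) = 9
s(A, E) = 5 (s(A, E) = (5*A)/A = 5)
l = 25 (l = 5² = 25)
l/(-360658) = 25/(-360658) = 25*(-1/360658) = -25/360658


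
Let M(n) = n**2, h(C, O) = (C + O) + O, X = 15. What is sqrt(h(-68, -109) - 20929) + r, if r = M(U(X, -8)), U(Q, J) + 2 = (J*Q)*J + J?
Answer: 902500 + I*sqrt(21215) ≈ 9.025e+5 + 145.65*I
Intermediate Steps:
h(C, O) = C + 2*O
U(Q, J) = -2 + J + Q*J**2 (U(Q, J) = -2 + ((J*Q)*J + J) = -2 + (Q*J**2 + J) = -2 + (J + Q*J**2) = -2 + J + Q*J**2)
r = 902500 (r = (-2 - 8 + 15*(-8)**2)**2 = (-2 - 8 + 15*64)**2 = (-2 - 8 + 960)**2 = 950**2 = 902500)
sqrt(h(-68, -109) - 20929) + r = sqrt((-68 + 2*(-109)) - 20929) + 902500 = sqrt((-68 - 218) - 20929) + 902500 = sqrt(-286 - 20929) + 902500 = sqrt(-21215) + 902500 = I*sqrt(21215) + 902500 = 902500 + I*sqrt(21215)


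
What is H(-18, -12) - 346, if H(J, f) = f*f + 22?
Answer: -180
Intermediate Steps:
H(J, f) = 22 + f² (H(J, f) = f² + 22 = 22 + f²)
H(-18, -12) - 346 = (22 + (-12)²) - 346 = (22 + 144) - 346 = 166 - 346 = -180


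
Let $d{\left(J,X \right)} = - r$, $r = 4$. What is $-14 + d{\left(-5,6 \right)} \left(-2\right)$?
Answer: $-6$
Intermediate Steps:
$d{\left(J,X \right)} = -4$ ($d{\left(J,X \right)} = \left(-1\right) 4 = -4$)
$-14 + d{\left(-5,6 \right)} \left(-2\right) = -14 - -8 = -14 + 8 = -6$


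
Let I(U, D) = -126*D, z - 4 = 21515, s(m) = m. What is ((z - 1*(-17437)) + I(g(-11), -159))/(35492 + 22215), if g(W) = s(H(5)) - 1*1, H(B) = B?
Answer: 58990/57707 ≈ 1.0222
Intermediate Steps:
g(W) = 4 (g(W) = 5 - 1*1 = 5 - 1 = 4)
z = 21519 (z = 4 + 21515 = 21519)
((z - 1*(-17437)) + I(g(-11), -159))/(35492 + 22215) = ((21519 - 1*(-17437)) - 126*(-159))/(35492 + 22215) = ((21519 + 17437) + 20034)/57707 = (38956 + 20034)*(1/57707) = 58990*(1/57707) = 58990/57707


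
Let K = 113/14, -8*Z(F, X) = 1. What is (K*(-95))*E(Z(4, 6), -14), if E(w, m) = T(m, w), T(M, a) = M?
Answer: 10735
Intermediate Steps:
Z(F, X) = -⅛ (Z(F, X) = -⅛*1 = -⅛)
E(w, m) = m
K = 113/14 (K = 113*(1/14) = 113/14 ≈ 8.0714)
(K*(-95))*E(Z(4, 6), -14) = ((113/14)*(-95))*(-14) = -10735/14*(-14) = 10735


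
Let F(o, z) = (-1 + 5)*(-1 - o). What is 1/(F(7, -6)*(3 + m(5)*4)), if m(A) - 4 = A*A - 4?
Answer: -1/3296 ≈ -0.00030340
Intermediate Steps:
m(A) = A² (m(A) = 4 + (A*A - 4) = 4 + (A² - 4) = 4 + (-4 + A²) = A²)
F(o, z) = -4 - 4*o (F(o, z) = 4*(-1 - o) = -4 - 4*o)
1/(F(7, -6)*(3 + m(5)*4)) = 1/((-4 - 4*7)*(3 + 5²*4)) = 1/((-4 - 28)*(3 + 25*4)) = 1/(-32*(3 + 100)) = 1/(-32*103) = 1/(-3296) = -1/3296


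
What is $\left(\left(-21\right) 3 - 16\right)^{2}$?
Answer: $6241$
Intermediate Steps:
$\left(\left(-21\right) 3 - 16\right)^{2} = \left(-63 - 16\right)^{2} = \left(-79\right)^{2} = 6241$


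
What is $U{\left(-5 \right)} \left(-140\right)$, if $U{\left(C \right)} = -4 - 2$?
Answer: $840$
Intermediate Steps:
$U{\left(C \right)} = -6$ ($U{\left(C \right)} = -4 - 2 = -6$)
$U{\left(-5 \right)} \left(-140\right) = \left(-6\right) \left(-140\right) = 840$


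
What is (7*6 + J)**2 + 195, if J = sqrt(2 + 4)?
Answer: 1965 + 84*sqrt(6) ≈ 2170.8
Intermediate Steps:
J = sqrt(6) ≈ 2.4495
(7*6 + J)**2 + 195 = (7*6 + sqrt(6))**2 + 195 = (42 + sqrt(6))**2 + 195 = 195 + (42 + sqrt(6))**2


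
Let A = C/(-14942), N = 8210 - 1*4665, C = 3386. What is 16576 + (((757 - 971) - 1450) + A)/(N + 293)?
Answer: 475282784611/28673698 ≈ 16576.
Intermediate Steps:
N = 3545 (N = 8210 - 4665 = 3545)
A = -1693/7471 (A = 3386/(-14942) = 3386*(-1/14942) = -1693/7471 ≈ -0.22661)
16576 + (((757 - 971) - 1450) + A)/(N + 293) = 16576 + (((757 - 971) - 1450) - 1693/7471)/(3545 + 293) = 16576 + ((-214 - 1450) - 1693/7471)/3838 = 16576 + (-1664 - 1693/7471)*(1/3838) = 16576 - 12433437/7471*1/3838 = 16576 - 12433437/28673698 = 475282784611/28673698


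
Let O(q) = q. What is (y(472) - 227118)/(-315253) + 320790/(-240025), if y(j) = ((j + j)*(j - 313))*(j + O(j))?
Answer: -6811181607504/15133720265 ≈ -450.07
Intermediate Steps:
y(j) = 4*j²*(-313 + j) (y(j) = ((j + j)*(j - 313))*(j + j) = ((2*j)*(-313 + j))*(2*j) = (2*j*(-313 + j))*(2*j) = 4*j²*(-313 + j))
(y(472) - 227118)/(-315253) + 320790/(-240025) = (4*472²*(-313 + 472) - 227118)/(-315253) + 320790/(-240025) = (4*222784*159 - 227118)*(-1/315253) + 320790*(-1/240025) = (141690624 - 227118)*(-1/315253) - 64158/48005 = 141463506*(-1/315253) - 64158/48005 = -141463506/315253 - 64158/48005 = -6811181607504/15133720265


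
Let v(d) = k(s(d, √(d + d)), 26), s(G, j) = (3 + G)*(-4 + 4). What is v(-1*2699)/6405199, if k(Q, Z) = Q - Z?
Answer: -26/6405199 ≈ -4.0592e-6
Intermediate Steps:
s(G, j) = 0 (s(G, j) = (3 + G)*0 = 0)
v(d) = -26 (v(d) = 0 - 1*26 = 0 - 26 = -26)
v(-1*2699)/6405199 = -26/6405199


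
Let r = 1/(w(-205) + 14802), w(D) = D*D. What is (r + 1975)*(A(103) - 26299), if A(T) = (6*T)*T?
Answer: 4192475892730/56827 ≈ 7.3776e+7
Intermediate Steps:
w(D) = D²
A(T) = 6*T²
r = 1/56827 (r = 1/((-205)² + 14802) = 1/(42025 + 14802) = 1/56827 ≈ 1.7597e-5)
(r + 1975)*(A(103) - 26299) = (1/56827 + 1975)*(6*103² - 26299) = 112233326*(6*10609 - 26299)/56827 = 112233326*(63654 - 26299)/56827 = (112233326/56827)*37355 = 4192475892730/56827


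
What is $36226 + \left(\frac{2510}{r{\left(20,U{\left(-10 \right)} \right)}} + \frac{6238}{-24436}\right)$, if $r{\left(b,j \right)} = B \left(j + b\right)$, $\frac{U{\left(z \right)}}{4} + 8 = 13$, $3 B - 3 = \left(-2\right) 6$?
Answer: $\frac{2654103535}{73308} \approx 36205.0$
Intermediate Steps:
$B = -3$ ($B = 1 + \frac{\left(-2\right) 6}{3} = 1 + \frac{1}{3} \left(-12\right) = 1 - 4 = -3$)
$U{\left(z \right)} = 20$ ($U{\left(z \right)} = -32 + 4 \cdot 13 = -32 + 52 = 20$)
$r{\left(b,j \right)} = - 3 b - 3 j$ ($r{\left(b,j \right)} = - 3 \left(j + b\right) = - 3 \left(b + j\right) = - 3 b - 3 j$)
$36226 + \left(\frac{2510}{r{\left(20,U{\left(-10 \right)} \right)}} + \frac{6238}{-24436}\right) = 36226 + \left(\frac{2510}{\left(-3\right) 20 - 60} + \frac{6238}{-24436}\right) = 36226 + \left(\frac{2510}{-60 - 60} + 6238 \left(- \frac{1}{24436}\right)\right) = 36226 + \left(\frac{2510}{-120} - \frac{3119}{12218}\right) = 36226 + \left(2510 \left(- \frac{1}{120}\right) - \frac{3119}{12218}\right) = 36226 - \frac{1552073}{73308} = \frac{2654103535}{73308}$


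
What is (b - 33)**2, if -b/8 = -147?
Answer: 1306449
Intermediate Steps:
b = 1176 (b = -8*(-147) = 1176)
(b - 33)**2 = (1176 - 33)**2 = 1143**2 = 1306449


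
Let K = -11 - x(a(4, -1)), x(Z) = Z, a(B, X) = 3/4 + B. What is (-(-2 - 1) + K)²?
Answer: 2601/16 ≈ 162.56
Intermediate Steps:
a(B, X) = ¾ + B (a(B, X) = 3*(¼) + B = ¾ + B)
K = -63/4 (K = -11 - (¾ + 4) = -11 - 1*19/4 = -11 - 19/4 = -63/4 ≈ -15.750)
(-(-2 - 1) + K)² = (-(-2 - 1) - 63/4)² = (-1*(-3) - 63/4)² = (3 - 63/4)² = (-51/4)² = 2601/16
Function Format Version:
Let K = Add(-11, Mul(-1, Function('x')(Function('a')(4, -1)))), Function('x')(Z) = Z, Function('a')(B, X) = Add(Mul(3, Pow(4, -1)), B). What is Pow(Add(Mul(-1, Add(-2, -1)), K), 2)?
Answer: Rational(2601, 16) ≈ 162.56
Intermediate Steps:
Function('a')(B, X) = Add(Rational(3, 4), B) (Function('a')(B, X) = Add(Mul(3, Rational(1, 4)), B) = Add(Rational(3, 4), B))
K = Rational(-63, 4) (K = Add(-11, Mul(-1, Add(Rational(3, 4), 4))) = Add(-11, Mul(-1, Rational(19, 4))) = Add(-11, Rational(-19, 4)) = Rational(-63, 4) ≈ -15.750)
Pow(Add(Mul(-1, Add(-2, -1)), K), 2) = Pow(Add(Mul(-1, Add(-2, -1)), Rational(-63, 4)), 2) = Pow(Add(Mul(-1, -3), Rational(-63, 4)), 2) = Pow(Add(3, Rational(-63, 4)), 2) = Pow(Rational(-51, 4), 2) = Rational(2601, 16)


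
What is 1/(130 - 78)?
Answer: 1/52 ≈ 0.019231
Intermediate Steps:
1/(130 - 78) = 1/52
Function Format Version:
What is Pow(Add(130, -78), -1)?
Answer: Rational(1, 52) ≈ 0.019231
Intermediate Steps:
Pow(Add(130, -78), -1) = Pow(52, -1) = Rational(1, 52)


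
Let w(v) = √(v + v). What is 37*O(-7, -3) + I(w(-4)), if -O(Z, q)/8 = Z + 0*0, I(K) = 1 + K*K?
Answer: 2065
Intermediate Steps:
w(v) = √2*√v (w(v) = √(2*v) = √2*√v)
I(K) = 1 + K²
O(Z, q) = -8*Z (O(Z, q) = -8*(Z + 0*0) = -8*(Z + 0) = -8*Z)
37*O(-7, -3) + I(w(-4)) = 37*(-8*(-7)) + (1 + (√2*√(-4))²) = 37*56 + (1 + (√2*(2*I))²) = 2072 + (1 + (2*I*√2)²) = 2072 + (1 - 8) = 2072 - 7 = 2065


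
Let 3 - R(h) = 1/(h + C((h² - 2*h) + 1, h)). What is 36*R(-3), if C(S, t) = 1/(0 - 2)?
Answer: 828/7 ≈ 118.29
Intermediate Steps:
C(S, t) = -½ (C(S, t) = 1/(-2) = -½)
R(h) = 3 - 1/(-½ + h) (R(h) = 3 - 1/(h - ½) = 3 - 1/(-½ + h))
36*R(-3) = 36*((-5 + 6*(-3))/(-1 + 2*(-3))) = 36*((-5 - 18)/(-1 - 6)) = 36*(-23/(-7)) = 36*(-⅐*(-23)) = 36*(23/7) = 828/7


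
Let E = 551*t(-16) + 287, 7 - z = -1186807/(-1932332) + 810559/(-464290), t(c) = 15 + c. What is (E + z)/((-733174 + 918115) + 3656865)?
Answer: -38259249428067/574453997428908280 ≈ -6.6601e-5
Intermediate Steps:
z = 3647691720759/448581212140 (z = 7 - (-1186807/(-1932332) + 810559/(-464290)) = 7 - (-1186807*(-1/1932332) + 810559*(-1/464290)) = 7 - (1186807/1932332 - 810559/464290) = 7 - 1*(-507623235779/448581212140) = 7 + 507623235779/448581212140 = 3647691720759/448581212140 ≈ 8.1316)
E = -264 (E = 551*(15 - 16) + 287 = 551*(-1) + 287 = -551 + 287 = -264)
(E + z)/((-733174 + 918115) + 3656865) = (-264 + 3647691720759/448581212140)/((-733174 + 918115) + 3656865) = -114777748284201/(448581212140*(184941 + 3656865)) = -114777748284201/448581212140/3841806 = -114777748284201/448581212140*1/3841806 = -38259249428067/574453997428908280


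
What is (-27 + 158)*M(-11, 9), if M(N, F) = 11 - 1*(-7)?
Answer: 2358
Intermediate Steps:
M(N, F) = 18 (M(N, F) = 11 + 7 = 18)
(-27 + 158)*M(-11, 9) = (-27 + 158)*18 = 131*18 = 2358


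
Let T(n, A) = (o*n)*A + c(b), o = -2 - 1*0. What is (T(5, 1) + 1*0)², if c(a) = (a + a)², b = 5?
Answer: 8100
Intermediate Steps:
c(a) = 4*a² (c(a) = (2*a)² = 4*a²)
o = -2 (o = -2 + 0 = -2)
T(n, A) = 100 - 2*A*n (T(n, A) = (-2*n)*A + 4*5² = -2*A*n + 4*25 = -2*A*n + 100 = 100 - 2*A*n)
(T(5, 1) + 1*0)² = ((100 - 2*1*5) + 1*0)² = ((100 - 10) + 0)² = (90 + 0)² = 90² = 8100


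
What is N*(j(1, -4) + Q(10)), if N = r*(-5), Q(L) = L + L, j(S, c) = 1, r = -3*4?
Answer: 1260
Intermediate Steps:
r = -12
Q(L) = 2*L
N = 60 (N = -12*(-5) = 60)
N*(j(1, -4) + Q(10)) = 60*(1 + 2*10) = 60*(1 + 20) = 60*21 = 1260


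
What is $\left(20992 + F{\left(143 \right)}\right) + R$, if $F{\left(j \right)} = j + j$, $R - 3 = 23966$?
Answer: $45247$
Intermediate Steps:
$R = 23969$ ($R = 3 + 23966 = 23969$)
$F{\left(j \right)} = 2 j$
$\left(20992 + F{\left(143 \right)}\right) + R = \left(20992 + 2 \cdot 143\right) + 23969 = \left(20992 + 286\right) + 23969 = 21278 + 23969 = 45247$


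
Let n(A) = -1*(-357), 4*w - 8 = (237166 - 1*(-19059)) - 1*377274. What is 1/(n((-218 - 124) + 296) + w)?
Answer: -4/119613 ≈ -3.3441e-5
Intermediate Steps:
w = -121041/4 (w = 2 + ((237166 - 1*(-19059)) - 1*377274)/4 = 2 + ((237166 + 19059) - 377274)/4 = 2 + (256225 - 377274)/4 = 2 + (¼)*(-121049) = 2 - 121049/4 = -121041/4 ≈ -30260.)
n(A) = 357
1/(n((-218 - 124) + 296) + w) = 1/(357 - 121041/4) = 1/(-119613/4) = -4/119613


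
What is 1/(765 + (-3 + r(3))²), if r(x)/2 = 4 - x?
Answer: 1/766 ≈ 0.0013055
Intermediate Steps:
r(x) = 8 - 2*x (r(x) = 2*(4 - x) = 8 - 2*x)
1/(765 + (-3 + r(3))²) = 1/(765 + (-3 + (8 - 2*3))²) = 1/(765 + (-3 + (8 - 6))²) = 1/(765 + (-3 + 2)²) = 1/(765 + (-1)²) = 1/(765 + 1) = 1/766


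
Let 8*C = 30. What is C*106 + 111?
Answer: 1017/2 ≈ 508.50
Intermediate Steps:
C = 15/4 (C = (⅛)*30 = 15/4 ≈ 3.7500)
C*106 + 111 = (15/4)*106 + 111 = 795/2 + 111 = 1017/2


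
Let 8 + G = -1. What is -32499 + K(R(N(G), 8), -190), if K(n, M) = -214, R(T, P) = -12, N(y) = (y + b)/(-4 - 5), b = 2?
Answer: -32713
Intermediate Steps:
G = -9 (G = -8 - 1 = -9)
N(y) = -2/9 - y/9 (N(y) = (y + 2)/(-4 - 5) = (2 + y)/(-9) = (2 + y)*(-⅑) = -2/9 - y/9)
-32499 + K(R(N(G), 8), -190) = -32499 - 214 = -32713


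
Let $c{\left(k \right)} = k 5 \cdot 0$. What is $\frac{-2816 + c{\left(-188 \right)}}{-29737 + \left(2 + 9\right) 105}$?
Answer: $\frac{1408}{14291} \approx 0.098523$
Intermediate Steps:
$c{\left(k \right)} = 0$ ($c{\left(k \right)} = k 0 = 0$)
$\frac{-2816 + c{\left(-188 \right)}}{-29737 + \left(2 + 9\right) 105} = \frac{-2816 + 0}{-29737 + \left(2 + 9\right) 105} = - \frac{2816}{-29737 + 11 \cdot 105} = - \frac{2816}{-29737 + 1155} = - \frac{2816}{-28582} = \left(-2816\right) \left(- \frac{1}{28582}\right) = \frac{1408}{14291}$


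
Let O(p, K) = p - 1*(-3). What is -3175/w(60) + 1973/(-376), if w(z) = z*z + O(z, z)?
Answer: -8420899/1377288 ≈ -6.1141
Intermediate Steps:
O(p, K) = 3 + p (O(p, K) = p + 3 = 3 + p)
w(z) = 3 + z + z**2 (w(z) = z*z + (3 + z) = z**2 + (3 + z) = 3 + z + z**2)
-3175/w(60) + 1973/(-376) = -3175/(3 + 60 + 60**2) + 1973/(-376) = -3175/(3 + 60 + 3600) + 1973*(-1/376) = -3175/3663 - 1973/376 = -8420899/1377288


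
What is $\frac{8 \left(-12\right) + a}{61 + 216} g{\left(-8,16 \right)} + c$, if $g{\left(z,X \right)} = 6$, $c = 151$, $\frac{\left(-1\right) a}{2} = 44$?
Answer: $\frac{40723}{277} \approx 147.01$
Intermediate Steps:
$a = -88$ ($a = \left(-2\right) 44 = -88$)
$\frac{8 \left(-12\right) + a}{61 + 216} g{\left(-8,16 \right)} + c = \frac{8 \left(-12\right) - 88}{61 + 216} \cdot 6 + 151 = \frac{-96 - 88}{277} \cdot 6 + 151 = \left(-184\right) \frac{1}{277} \cdot 6 + 151 = \left(- \frac{184}{277}\right) 6 + 151 = - \frac{1104}{277} + 151 = \frac{40723}{277}$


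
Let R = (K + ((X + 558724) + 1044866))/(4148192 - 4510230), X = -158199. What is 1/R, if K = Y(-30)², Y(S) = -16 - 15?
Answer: -181019/723176 ≈ -0.25031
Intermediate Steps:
Y(S) = -31
K = 961 (K = (-31)² = 961)
R = -723176/181019 (R = (961 + ((-158199 + 558724) + 1044866))/(4148192 - 4510230) = (961 + (400525 + 1044866))/(-362038) = (961 + 1445391)*(-1/362038) = 1446352*(-1/362038) = -723176/181019 ≈ -3.9950)
1/R = 1/(-723176/181019) = -181019/723176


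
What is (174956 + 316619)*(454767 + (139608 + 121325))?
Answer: 351820227500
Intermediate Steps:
(174956 + 316619)*(454767 + (139608 + 121325)) = 491575*(454767 + 260933) = 491575*715700 = 351820227500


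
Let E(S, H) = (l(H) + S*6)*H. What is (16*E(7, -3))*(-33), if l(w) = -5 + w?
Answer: 53856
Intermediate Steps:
E(S, H) = H*(-5 + H + 6*S) (E(S, H) = ((-5 + H) + S*6)*H = ((-5 + H) + 6*S)*H = (-5 + H + 6*S)*H = H*(-5 + H + 6*S))
(16*E(7, -3))*(-33) = (16*(-3*(-5 - 3 + 6*7)))*(-33) = (16*(-3*(-5 - 3 + 42)))*(-33) = (16*(-3*34))*(-33) = (16*(-102))*(-33) = -1632*(-33) = 53856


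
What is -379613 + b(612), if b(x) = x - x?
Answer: -379613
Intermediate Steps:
b(x) = 0
-379613 + b(612) = -379613 + 0 = -379613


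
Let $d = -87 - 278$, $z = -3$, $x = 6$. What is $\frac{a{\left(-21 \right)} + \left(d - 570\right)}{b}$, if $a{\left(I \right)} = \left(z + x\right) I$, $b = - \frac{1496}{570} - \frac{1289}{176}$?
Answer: $\frac{50059680}{499013} \approx 100.32$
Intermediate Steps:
$b = - \frac{499013}{50160}$ ($b = \left(-1496\right) \frac{1}{570} - \frac{1289}{176} = - \frac{748}{285} - \frac{1289}{176} = - \frac{499013}{50160} \approx -9.9484$)
$a{\left(I \right)} = 3 I$ ($a{\left(I \right)} = \left(-3 + 6\right) I = 3 I$)
$d = -365$ ($d = -87 - 278 = -365$)
$\frac{a{\left(-21 \right)} + \left(d - 570\right)}{b} = \frac{3 \left(-21\right) - 935}{- \frac{499013}{50160}} = \left(-63 - 935\right) \left(- \frac{50160}{499013}\right) = \left(-998\right) \left(- \frac{50160}{499013}\right) = \frac{50059680}{499013}$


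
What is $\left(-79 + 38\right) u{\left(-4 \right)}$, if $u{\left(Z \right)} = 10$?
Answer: $-410$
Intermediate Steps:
$\left(-79 + 38\right) u{\left(-4 \right)} = \left(-79 + 38\right) 10 = \left(-41\right) 10 = -410$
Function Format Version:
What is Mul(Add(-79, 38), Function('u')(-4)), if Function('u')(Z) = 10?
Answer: -410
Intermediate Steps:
Mul(Add(-79, 38), Function('u')(-4)) = Mul(Add(-79, 38), 10) = Mul(-41, 10) = -410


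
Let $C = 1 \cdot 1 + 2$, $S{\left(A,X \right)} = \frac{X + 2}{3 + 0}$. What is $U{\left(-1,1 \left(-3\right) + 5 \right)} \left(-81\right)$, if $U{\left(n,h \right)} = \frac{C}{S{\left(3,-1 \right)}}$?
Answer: $-729$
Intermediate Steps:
$S{\left(A,X \right)} = \frac{2}{3} + \frac{X}{3}$ ($S{\left(A,X \right)} = \frac{2 + X}{3} = \left(2 + X\right) \frac{1}{3} = \frac{2}{3} + \frac{X}{3}$)
$C = 3$ ($C = 1 + 2 = 3$)
$U{\left(n,h \right)} = 9$ ($U{\left(n,h \right)} = \frac{3}{\frac{2}{3} + \frac{1}{3} \left(-1\right)} = \frac{3}{\frac{2}{3} - \frac{1}{3}} = 3 \frac{1}{\frac{1}{3}} = 3 \cdot 3 = 9$)
$U{\left(-1,1 \left(-3\right) + 5 \right)} \left(-81\right) = 9 \left(-81\right) = -729$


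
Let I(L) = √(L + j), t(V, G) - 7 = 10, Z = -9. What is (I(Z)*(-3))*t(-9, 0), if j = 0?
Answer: -153*I ≈ -153.0*I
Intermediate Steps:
t(V, G) = 17 (t(V, G) = 7 + 10 = 17)
I(L) = √L (I(L) = √(L + 0) = √L)
(I(Z)*(-3))*t(-9, 0) = (√(-9)*(-3))*17 = ((3*I)*(-3))*17 = -9*I*17 = -153*I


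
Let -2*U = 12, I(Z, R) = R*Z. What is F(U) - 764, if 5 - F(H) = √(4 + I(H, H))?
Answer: -759 - 2*√10 ≈ -765.32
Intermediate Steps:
U = -6 (U = -½*12 = -6)
F(H) = 5 - √(4 + H²) (F(H) = 5 - √(4 + H*H) = 5 - √(4 + H²))
F(U) - 764 = (5 - √(4 + (-6)²)) - 764 = (5 - √(4 + 36)) - 764 = (5 - √40) - 764 = (5 - 2*√10) - 764 = -759 - 2*√10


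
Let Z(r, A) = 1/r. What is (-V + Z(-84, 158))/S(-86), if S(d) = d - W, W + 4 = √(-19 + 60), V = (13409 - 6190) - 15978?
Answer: -735755/6846 + 735755*√41/561372 ≈ -99.080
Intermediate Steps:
V = -8759 (V = 7219 - 15978 = -8759)
W = -4 + √41 (W = -4 + √(-19 + 60) = -4 + √41 ≈ 2.4031)
S(d) = 4 + d - √41 (S(d) = d - (-4 + √41) = d + (4 - √41) = 4 + d - √41)
(-V + Z(-84, 158))/S(-86) = (-1*(-8759) + 1/(-84))/(4 - 86 - √41) = (8759 - 1/84)/(-82 - √41) = 735755/(84*(-82 - √41))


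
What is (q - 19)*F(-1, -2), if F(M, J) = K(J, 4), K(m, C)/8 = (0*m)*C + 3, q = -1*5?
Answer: -576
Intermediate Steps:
q = -5
K(m, C) = 24 (K(m, C) = 8*((0*m)*C + 3) = 8*(0*C + 3) = 8*(0 + 3) = 8*3 = 24)
F(M, J) = 24
(q - 19)*F(-1, -2) = (-5 - 19)*24 = -24*24 = -576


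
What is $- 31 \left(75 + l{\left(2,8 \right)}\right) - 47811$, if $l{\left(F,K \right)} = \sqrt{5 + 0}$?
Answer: $-50136 - 31 \sqrt{5} \approx -50205.0$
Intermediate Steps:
$l{\left(F,K \right)} = \sqrt{5}$
$- 31 \left(75 + l{\left(2,8 \right)}\right) - 47811 = - 31 \left(75 + \sqrt{5}\right) - 47811 = \left(-2325 - 31 \sqrt{5}\right) - 47811 = -50136 - 31 \sqrt{5}$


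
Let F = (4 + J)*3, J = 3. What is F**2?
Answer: 441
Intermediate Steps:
F = 21 (F = (4 + 3)*3 = 7*3 = 21)
F**2 = 21**2 = 441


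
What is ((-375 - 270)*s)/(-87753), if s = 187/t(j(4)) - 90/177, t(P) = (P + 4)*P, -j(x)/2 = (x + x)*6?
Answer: -54594305/15242345088 ≈ -0.0035818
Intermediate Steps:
j(x) = -24*x (j(x) = -2*(x + x)*6 = -2*2*x*6 = -24*x)
t(P) = P*(4 + P) (t(P) = (4 + P)*P = P*(4 + P))
s = -253927/521088 (s = 187/(((-24*4)*(4 - 24*4))) - 90/177 = 187/((-96*(4 - 96))) - 90*1/177 = 187/((-96*(-92))) - 30/59 = 187/8832 - 30/59 = -253927/521088 ≈ -0.48730)
((-375 - 270)*s)/(-87753) = ((-375 - 270)*(-253927/521088))/(-87753) = -645*(-253927/521088)*(-1/87753) = (54594305/173696)*(-1/87753) = -54594305/15242345088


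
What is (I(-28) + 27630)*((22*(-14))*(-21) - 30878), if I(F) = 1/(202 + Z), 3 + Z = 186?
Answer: -51932523982/77 ≈ -6.7445e+8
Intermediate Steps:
Z = 183 (Z = -3 + 186 = 183)
I(F) = 1/385 (I(F) = 1/(202 + 183) = 1/385)
(I(-28) + 27630)*((22*(-14))*(-21) - 30878) = (1/385 + 27630)*((22*(-14))*(-21) - 30878) = 10637551*(-308*(-21) - 30878)/385 = 10637551*(6468 - 30878)/385 = (10637551/385)*(-24410) = -51932523982/77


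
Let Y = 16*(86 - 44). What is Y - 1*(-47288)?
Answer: 47960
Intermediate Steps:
Y = 672 (Y = 16*42 = 672)
Y - 1*(-47288) = 672 - 1*(-47288) = 672 + 47288 = 47960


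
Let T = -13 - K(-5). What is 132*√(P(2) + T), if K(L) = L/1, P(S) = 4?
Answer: 264*I ≈ 264.0*I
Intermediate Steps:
K(L) = L (K(L) = L*1 = L)
T = -8 (T = -13 - 1*(-5) = -13 + 5 = -8)
132*√(P(2) + T) = 132*√(4 - 8) = 132*√(-4) = 132*(2*I) = 264*I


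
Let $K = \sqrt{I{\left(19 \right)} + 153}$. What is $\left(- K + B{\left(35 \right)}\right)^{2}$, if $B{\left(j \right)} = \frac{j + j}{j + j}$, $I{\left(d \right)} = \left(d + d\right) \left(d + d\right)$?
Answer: $\left(1 - \sqrt{1597}\right)^{2} \approx 1518.1$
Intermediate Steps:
$I{\left(d \right)} = 4 d^{2}$ ($I{\left(d \right)} = 2 d 2 d = 4 d^{2}$)
$B{\left(j \right)} = 1$ ($B{\left(j \right)} = \frac{2 j}{2 j} = 2 j \frac{1}{2 j} = 1$)
$K = \sqrt{1597}$ ($K = \sqrt{4 \cdot 19^{2} + 153} = \sqrt{4 \cdot 361 + 153} = \sqrt{1444 + 153} = \sqrt{1597} \approx 39.962$)
$\left(- K + B{\left(35 \right)}\right)^{2} = \left(- \sqrt{1597} + 1\right)^{2} = \left(1 - \sqrt{1597}\right)^{2}$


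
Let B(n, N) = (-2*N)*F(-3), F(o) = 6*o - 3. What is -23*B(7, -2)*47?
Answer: 90804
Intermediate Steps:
F(o) = -3 + 6*o
B(n, N) = 42*N (B(n, N) = (-2*N)*(-3 + 6*(-3)) = (-2*N)*(-3 - 18) = -2*N*(-21) = 42*N)
-23*B(7, -2)*47 = -966*(-2)*47 = -23*(-84)*47 = 1932*47 = 90804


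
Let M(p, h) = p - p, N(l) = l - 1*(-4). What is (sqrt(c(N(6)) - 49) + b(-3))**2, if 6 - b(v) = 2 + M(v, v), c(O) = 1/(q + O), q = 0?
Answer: (40 + I*sqrt(4890))**2/100 ≈ -32.9 + 55.943*I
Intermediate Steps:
N(l) = 4 + l (N(l) = l + 4 = 4 + l)
M(p, h) = 0
c(O) = 1/O (c(O) = 1/(0 + O) = 1/O)
b(v) = 4 (b(v) = 6 - (2 + 0) = 6 - 1*2 = 6 - 2 = 4)
(sqrt(c(N(6)) - 49) + b(-3))**2 = (sqrt(1/(4 + 6) - 49) + 4)**2 = (sqrt(1/10 - 49) + 4)**2 = (sqrt(-489/10) + 4)**2 = (I*sqrt(4890)/10 + 4)**2 = (4 + I*sqrt(4890)/10)**2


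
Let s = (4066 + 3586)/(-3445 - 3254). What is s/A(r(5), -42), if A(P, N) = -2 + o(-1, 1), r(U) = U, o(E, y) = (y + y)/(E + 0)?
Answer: 1913/6699 ≈ 0.28556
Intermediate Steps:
o(E, y) = 2*y/E (o(E, y) = (2*y)/E = 2*y/E)
s = -7652/6699 (s = 7652/(-6699) = 7652*(-1/6699) = -7652/6699 ≈ -1.1423)
A(P, N) = -4 (A(P, N) = -2 + 2*1/(-1) = -2 + 2*1*(-1) = -2 - 2 = -4)
s/A(r(5), -42) = -7652/6699/(-4) = -7652/6699*(-1/4) = 1913/6699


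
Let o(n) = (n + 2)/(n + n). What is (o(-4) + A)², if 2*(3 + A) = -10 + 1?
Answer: 841/16 ≈ 52.563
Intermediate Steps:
o(n) = (2 + n)/(2*n) (o(n) = (2 + n)/((2*n)) = (2 + n)*(1/(2*n)) = (2 + n)/(2*n))
A = -15/2 (A = -3 + (-10 + 1)/2 = -3 + (½)*(-9) = -3 - 9/2 = -15/2 ≈ -7.5000)
(o(-4) + A)² = ((½)*(2 - 4)/(-4) - 15/2)² = ((½)*(-¼)*(-2) - 15/2)² = (¼ - 15/2)² = (-29/4)² = 841/16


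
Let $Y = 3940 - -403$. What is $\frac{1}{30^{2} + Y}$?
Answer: $\frac{1}{5243} \approx 0.00019073$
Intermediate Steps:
$Y = 4343$ ($Y = 3940 + 403 = 4343$)
$\frac{1}{30^{2} + Y} = \frac{1}{30^{2} + 4343} = \frac{1}{900 + 4343} = \frac{1}{5243}$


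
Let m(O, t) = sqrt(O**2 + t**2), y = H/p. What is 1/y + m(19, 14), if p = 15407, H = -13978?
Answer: -15407/13978 + sqrt(557) ≈ 22.499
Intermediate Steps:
y = -13978/15407 ≈ -0.90725
1/y + m(19, 14) = 1/(-13978/15407) + sqrt(19**2 + 14**2) = -15407/13978 + sqrt(361 + 196) = -15407/13978 + sqrt(557)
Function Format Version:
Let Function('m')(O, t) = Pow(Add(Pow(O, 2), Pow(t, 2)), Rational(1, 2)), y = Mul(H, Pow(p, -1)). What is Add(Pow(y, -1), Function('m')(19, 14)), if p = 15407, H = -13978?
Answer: Add(Rational(-15407, 13978), Pow(557, Rational(1, 2))) ≈ 22.499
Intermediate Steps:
y = Rational(-13978, 15407) (y = Mul(-13978, Pow(15407, -1)) = Mul(-13978, Rational(1, 15407)) = Rational(-13978, 15407) ≈ -0.90725)
Add(Pow(y, -1), Function('m')(19, 14)) = Add(Pow(Rational(-13978, 15407), -1), Pow(Add(Pow(19, 2), Pow(14, 2)), Rational(1, 2))) = Add(Rational(-15407, 13978), Pow(Add(361, 196), Rational(1, 2))) = Add(Rational(-15407, 13978), Pow(557, Rational(1, 2)))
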